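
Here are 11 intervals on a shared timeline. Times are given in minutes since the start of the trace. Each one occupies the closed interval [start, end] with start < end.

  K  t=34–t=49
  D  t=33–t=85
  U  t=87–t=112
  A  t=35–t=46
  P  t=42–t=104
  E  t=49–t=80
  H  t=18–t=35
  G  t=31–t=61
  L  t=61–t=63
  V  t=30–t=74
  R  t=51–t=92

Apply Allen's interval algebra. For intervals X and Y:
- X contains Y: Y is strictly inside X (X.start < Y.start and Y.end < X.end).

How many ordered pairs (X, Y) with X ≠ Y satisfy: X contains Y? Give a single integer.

16

Checking all 110 ordered pairs for relation 'contains'; matching pairs in alphabetical order:
(D, A): D contains A ✓
(D, E): D contains E ✓
(D, K): D contains K ✓
(D, L): D contains L ✓
(E, L): E contains L ✓
(G, A): G contains A ✓
(G, K): G contains K ✓
(K, A): K contains A ✓
(P, E): P contains E ✓
(P, L): P contains L ✓
(P, R): P contains R ✓
(R, L): R contains L ✓
(V, A): V contains A ✓
(V, G): V contains G ✓
(V, K): V contains K ✓
(V, L): V contains L ✓
Count: 16.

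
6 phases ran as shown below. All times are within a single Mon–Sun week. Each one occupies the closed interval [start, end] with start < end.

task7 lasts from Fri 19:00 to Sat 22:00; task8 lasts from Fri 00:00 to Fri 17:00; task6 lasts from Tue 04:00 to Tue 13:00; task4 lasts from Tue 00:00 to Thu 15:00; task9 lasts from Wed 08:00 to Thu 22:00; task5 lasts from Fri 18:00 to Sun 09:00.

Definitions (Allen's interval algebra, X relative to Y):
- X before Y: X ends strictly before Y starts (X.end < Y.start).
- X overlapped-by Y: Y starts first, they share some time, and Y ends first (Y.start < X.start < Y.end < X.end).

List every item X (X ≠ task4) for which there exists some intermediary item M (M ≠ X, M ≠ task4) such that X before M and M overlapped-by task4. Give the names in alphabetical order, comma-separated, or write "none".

Target task4 = [Tue 00:00, Thu 15:00].
Intermediaries M with M overlapped-by task4: task9.
Via task9 — items with X before task9: task6.
Union: task6.

task6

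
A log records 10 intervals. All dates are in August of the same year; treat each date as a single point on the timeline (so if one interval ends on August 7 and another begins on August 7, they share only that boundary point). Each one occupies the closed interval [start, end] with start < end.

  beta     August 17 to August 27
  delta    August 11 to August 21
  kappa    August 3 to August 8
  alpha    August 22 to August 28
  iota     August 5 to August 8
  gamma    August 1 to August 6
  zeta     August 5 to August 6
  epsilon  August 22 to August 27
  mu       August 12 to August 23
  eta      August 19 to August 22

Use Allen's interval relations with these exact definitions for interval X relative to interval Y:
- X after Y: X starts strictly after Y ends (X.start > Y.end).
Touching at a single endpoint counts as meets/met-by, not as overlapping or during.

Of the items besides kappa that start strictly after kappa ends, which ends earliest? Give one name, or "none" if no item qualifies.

delta

Target kappa = [August 3, August 8].
alpha [August 22, August 28] → after → candidate.
beta [August 17, August 27] → after → candidate.
delta [August 11, August 21] → after → candidate.
epsilon [August 22, August 27] → after → candidate.
eta [August 19, August 22] → after → candidate.
gamma [August 1, August 6] → overlaps → excluded.
iota [August 5, August 8] → finishes → excluded.
mu [August 12, August 23] → after → candidate.
zeta [August 5, August 6] → during → excluded.
Among candidates, earliest end is August 21 → delta.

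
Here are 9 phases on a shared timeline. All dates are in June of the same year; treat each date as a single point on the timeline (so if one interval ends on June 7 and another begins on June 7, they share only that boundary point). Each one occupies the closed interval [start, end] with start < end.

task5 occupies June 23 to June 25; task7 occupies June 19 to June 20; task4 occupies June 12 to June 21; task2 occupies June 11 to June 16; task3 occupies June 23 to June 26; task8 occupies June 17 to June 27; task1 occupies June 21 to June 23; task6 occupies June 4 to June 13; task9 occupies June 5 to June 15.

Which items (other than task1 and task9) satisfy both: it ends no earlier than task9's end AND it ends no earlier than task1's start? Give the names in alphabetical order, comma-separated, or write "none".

Conditions: its end is no earlier than task9's end (X.end >= June 15) AND its end is no earlier than task1's start (X.end >= June 21).
task2: end June 16 >= June 15? ✓; end June 16 >= June 21? ✗ → no.
task3: end June 26 >= June 15? ✓; end June 26 >= June 21? ✓ → yes.
task4: end June 21 >= June 15? ✓; end June 21 >= June 21? ✓ → yes.
task5: end June 25 >= June 15? ✓; end June 25 >= June 21? ✓ → yes.
task6: end June 13 >= June 15? ✗; end June 13 >= June 21? ✗ → no.
task7: end June 20 >= June 15? ✓; end June 20 >= June 21? ✗ → no.
task8: end June 27 >= June 15? ✓; end June 27 >= June 21? ✓ → yes.
Result: task3, task4, task5, task8.

task3, task4, task5, task8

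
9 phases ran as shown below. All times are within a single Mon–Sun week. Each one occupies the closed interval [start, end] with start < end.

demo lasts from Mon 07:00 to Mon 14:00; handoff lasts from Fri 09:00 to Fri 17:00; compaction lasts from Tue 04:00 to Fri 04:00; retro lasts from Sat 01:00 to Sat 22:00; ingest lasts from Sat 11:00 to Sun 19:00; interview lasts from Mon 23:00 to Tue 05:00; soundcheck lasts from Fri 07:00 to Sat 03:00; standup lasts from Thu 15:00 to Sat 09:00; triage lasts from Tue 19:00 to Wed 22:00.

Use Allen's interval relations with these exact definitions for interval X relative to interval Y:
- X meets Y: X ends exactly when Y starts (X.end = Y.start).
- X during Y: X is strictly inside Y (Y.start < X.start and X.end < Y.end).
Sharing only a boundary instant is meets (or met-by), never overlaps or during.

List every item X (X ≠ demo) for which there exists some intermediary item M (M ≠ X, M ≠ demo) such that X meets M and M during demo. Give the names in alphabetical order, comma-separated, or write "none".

Target demo = [Mon 07:00, Mon 14:00].
Intermediaries M with M during demo: none.
Union: none.

none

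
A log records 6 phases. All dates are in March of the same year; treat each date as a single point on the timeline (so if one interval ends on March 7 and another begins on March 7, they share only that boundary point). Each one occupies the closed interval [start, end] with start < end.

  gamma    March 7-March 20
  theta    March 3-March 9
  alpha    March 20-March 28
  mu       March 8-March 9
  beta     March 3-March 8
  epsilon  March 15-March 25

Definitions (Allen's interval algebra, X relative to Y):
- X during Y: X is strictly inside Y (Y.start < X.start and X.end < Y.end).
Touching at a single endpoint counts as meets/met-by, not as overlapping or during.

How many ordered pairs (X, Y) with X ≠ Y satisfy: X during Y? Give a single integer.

Checking all 30 ordered pairs for relation 'during'; matching pairs in alphabetical order:
(mu, gamma): mu during gamma ✓
Count: 1.

1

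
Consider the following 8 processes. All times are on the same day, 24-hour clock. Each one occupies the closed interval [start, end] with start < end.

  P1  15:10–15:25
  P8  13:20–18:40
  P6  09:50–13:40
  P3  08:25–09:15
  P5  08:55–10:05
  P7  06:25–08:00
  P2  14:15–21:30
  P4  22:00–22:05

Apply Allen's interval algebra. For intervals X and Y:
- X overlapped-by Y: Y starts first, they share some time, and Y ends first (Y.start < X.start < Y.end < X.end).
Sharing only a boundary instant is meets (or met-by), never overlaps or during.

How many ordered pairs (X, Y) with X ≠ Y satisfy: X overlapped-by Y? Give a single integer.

4

Checking all 56 ordered pairs for relation 'overlapped-by'; matching pairs in alphabetical order:
(P2, P8): P2 overlapped-by P8 ✓
(P5, P3): P5 overlapped-by P3 ✓
(P6, P5): P6 overlapped-by P5 ✓
(P8, P6): P8 overlapped-by P6 ✓
Count: 4.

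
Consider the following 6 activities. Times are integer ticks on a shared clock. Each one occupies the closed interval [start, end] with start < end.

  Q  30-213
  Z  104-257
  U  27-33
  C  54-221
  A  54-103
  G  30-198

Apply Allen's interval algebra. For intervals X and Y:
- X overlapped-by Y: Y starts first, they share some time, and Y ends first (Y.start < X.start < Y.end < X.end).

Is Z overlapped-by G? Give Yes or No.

Yes

Z = [104, 257], G = [30, 198].
Actual relation of Z to G: overlapped-by.
Asked whether 'overlapped-by' holds → Yes.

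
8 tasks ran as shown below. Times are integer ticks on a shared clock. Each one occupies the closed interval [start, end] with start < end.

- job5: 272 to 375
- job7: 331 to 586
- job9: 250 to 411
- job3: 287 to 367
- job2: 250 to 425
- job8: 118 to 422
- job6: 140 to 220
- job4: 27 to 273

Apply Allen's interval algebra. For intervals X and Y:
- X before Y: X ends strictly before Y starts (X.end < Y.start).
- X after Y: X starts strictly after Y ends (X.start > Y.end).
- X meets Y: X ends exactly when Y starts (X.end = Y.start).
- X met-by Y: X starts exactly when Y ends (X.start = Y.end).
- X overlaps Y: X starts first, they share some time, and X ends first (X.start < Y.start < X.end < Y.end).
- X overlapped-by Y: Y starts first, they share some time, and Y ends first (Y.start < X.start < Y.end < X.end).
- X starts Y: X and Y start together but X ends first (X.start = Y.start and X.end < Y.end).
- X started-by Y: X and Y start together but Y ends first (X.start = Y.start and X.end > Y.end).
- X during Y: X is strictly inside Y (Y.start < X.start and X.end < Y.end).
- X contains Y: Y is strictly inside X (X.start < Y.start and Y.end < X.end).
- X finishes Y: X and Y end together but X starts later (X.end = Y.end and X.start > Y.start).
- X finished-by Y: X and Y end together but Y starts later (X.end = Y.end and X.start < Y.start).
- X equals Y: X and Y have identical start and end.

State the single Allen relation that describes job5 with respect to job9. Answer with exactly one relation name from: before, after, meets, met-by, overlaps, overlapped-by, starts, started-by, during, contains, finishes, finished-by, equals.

during

job5 = [272, 375]; job9 = [250, 411].
Compare endpoints: job5.start > job9.start, job5.start < job9.end, job5.end > job9.start, job5.end < job9.end.
That pattern is 'during'.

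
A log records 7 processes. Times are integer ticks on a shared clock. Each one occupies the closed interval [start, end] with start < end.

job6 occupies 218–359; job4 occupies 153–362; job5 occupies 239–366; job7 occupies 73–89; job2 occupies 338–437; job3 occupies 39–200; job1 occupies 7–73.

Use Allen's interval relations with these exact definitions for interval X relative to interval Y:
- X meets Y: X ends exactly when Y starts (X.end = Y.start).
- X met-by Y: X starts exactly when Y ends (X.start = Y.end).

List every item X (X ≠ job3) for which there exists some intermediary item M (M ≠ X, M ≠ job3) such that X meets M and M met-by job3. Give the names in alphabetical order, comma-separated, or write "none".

Target job3 = [39, 200].
Intermediaries M with M met-by job3: none.
Union: none.

none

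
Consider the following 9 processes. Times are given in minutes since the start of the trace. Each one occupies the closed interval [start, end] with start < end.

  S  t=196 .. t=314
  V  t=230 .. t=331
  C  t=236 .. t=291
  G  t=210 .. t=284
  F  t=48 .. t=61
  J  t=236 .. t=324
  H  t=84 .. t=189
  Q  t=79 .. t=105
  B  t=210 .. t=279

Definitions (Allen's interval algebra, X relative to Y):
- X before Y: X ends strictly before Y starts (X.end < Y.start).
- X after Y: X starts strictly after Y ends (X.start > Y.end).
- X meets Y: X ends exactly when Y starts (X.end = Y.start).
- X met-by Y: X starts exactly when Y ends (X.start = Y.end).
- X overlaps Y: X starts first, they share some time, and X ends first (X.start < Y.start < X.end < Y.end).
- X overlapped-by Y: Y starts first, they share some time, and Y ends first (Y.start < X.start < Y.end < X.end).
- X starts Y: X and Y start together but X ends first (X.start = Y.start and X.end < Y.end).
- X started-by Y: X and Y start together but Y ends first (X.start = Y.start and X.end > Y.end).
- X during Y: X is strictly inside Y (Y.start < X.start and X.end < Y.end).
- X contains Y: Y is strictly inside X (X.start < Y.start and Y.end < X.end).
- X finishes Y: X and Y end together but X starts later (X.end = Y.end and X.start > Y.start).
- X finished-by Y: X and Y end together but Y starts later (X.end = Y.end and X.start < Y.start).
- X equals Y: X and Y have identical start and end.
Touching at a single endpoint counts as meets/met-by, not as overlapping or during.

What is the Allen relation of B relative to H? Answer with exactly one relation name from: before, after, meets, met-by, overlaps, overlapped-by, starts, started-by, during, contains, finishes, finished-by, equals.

after

B = [t=210, t=279]; H = [t=84, t=189].
Compare endpoints: B.start > H.start, B.start > H.end, B.end > H.start, B.end > H.end.
That pattern is 'after'.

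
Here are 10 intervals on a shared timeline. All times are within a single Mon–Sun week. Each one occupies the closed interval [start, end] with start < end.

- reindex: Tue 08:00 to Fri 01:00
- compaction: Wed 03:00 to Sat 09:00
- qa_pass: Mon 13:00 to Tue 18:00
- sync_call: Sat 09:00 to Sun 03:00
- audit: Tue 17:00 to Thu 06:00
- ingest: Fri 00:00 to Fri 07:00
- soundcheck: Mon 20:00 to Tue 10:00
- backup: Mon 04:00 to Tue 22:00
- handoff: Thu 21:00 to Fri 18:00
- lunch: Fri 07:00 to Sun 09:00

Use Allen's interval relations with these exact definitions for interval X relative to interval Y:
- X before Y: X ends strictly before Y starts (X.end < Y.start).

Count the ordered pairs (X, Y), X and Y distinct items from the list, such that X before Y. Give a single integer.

Checking all 90 ordered pairs for relation 'before'; matching pairs in alphabetical order:
(audit, handoff): audit before handoff ✓
(audit, ingest): audit before ingest ✓
(audit, lunch): audit before lunch ✓
(audit, sync_call): audit before sync_call ✓
(backup, compaction): backup before compaction ✓
(backup, handoff): backup before handoff ✓
(backup, ingest): backup before ingest ✓
(backup, lunch): backup before lunch ✓
(backup, sync_call): backup before sync_call ✓
(handoff, sync_call): handoff before sync_call ✓
(ingest, sync_call): ingest before sync_call ✓
(qa_pass, compaction): qa_pass before compaction ✓
(qa_pass, handoff): qa_pass before handoff ✓
(qa_pass, ingest): qa_pass before ingest ✓
(qa_pass, lunch): qa_pass before lunch ✓
(qa_pass, sync_call): qa_pass before sync_call ✓
(reindex, lunch): reindex before lunch ✓
(reindex, sync_call): reindex before sync_call ✓
(soundcheck, audit): soundcheck before audit ✓
(soundcheck, compaction): soundcheck before compaction ✓
(soundcheck, handoff): soundcheck before handoff ✓
(soundcheck, ingest): soundcheck before ingest ✓
(soundcheck, lunch): soundcheck before lunch ✓
(soundcheck, sync_call): soundcheck before sync_call ✓
Count: 24.

24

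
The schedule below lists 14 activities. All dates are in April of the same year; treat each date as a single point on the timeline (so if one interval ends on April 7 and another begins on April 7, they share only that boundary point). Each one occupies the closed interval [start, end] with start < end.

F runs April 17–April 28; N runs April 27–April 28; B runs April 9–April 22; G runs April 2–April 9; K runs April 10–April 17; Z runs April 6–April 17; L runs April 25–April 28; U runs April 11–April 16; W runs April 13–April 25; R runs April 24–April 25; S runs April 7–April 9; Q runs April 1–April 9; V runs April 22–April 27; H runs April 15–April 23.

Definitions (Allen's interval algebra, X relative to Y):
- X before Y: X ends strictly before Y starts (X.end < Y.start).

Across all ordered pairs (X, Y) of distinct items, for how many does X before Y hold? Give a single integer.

Checking all 182 ordered pairs for relation 'before'; matching pairs in alphabetical order:
(B, L): B before L ✓
(B, N): B before N ✓
(B, R): B before R ✓
(G, F): G before F ✓
(G, H): G before H ✓
(G, K): G before K ✓
(G, L): G before L ✓
(G, N): G before N ✓
(G, R): G before R ✓
(G, U): G before U ✓
(G, V): G before V ✓
(G, W): G before W ✓
(H, L): H before L ✓
(H, N): H before N ✓
(H, R): H before R ✓
(K, L): K before L ✓
(K, N): K before N ✓
(K, R): K before R ✓
(K, V): K before V ✓
(Q, F): Q before F ✓
(Q, H): Q before H ✓
(Q, K): Q before K ✓
(Q, L): Q before L ✓
(Q, N): Q before N ✓
... plus 24 further pairs not listed.
Count: 48.

48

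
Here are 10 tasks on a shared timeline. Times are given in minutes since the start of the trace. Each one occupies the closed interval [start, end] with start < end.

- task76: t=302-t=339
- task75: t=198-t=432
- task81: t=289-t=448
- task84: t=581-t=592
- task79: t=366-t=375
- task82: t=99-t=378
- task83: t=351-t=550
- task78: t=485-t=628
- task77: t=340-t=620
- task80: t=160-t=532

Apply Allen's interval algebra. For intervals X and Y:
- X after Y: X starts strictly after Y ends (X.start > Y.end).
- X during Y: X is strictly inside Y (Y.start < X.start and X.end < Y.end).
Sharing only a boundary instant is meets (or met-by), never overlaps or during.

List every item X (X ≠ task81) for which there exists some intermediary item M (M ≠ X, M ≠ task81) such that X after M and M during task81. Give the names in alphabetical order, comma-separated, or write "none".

task77, task78, task79, task83, task84

Target task81 = [t=289, t=448].
Intermediaries M with M during task81: task76, task79.
Via task76 — items with X after task76: task77, task78, task79, task83, task84.
Via task79 — items with X after task79: task78, task84.
Union: task77, task78, task79, task83, task84.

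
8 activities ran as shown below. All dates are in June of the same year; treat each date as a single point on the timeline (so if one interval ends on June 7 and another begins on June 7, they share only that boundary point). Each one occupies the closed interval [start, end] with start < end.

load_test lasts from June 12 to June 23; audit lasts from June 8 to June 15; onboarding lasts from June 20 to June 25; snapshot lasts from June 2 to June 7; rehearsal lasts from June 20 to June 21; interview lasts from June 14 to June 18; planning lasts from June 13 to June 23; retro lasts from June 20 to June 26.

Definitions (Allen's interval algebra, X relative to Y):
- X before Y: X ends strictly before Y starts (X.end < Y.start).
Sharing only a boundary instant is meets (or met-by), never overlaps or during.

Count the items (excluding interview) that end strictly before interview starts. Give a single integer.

1

Target interview = [June 14, June 18].
audit [June 8, June 15] → overlaps → no.
load_test [June 12, June 23] → contains → no.
onboarding [June 20, June 25] → after → no.
planning [June 13, June 23] → contains → no.
rehearsal [June 20, June 21] → after → no.
retro [June 20, June 26] → after → no.
snapshot [June 2, June 7] → before → counts.
Total: 1.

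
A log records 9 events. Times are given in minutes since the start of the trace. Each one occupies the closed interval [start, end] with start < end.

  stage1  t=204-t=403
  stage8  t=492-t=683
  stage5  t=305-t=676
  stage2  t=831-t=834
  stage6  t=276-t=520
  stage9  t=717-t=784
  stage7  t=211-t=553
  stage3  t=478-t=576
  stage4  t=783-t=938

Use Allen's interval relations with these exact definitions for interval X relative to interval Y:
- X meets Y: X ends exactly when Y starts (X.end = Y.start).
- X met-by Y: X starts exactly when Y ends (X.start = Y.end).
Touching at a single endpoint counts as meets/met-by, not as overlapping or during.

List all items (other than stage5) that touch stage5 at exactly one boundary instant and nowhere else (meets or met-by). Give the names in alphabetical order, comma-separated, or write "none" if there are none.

none

Target stage5 = [t=305, t=676].
stage1 [t=204, t=403] → overlaps → no.
stage2 [t=831, t=834] → after → no.
stage3 [t=478, t=576] → during → no.
stage4 [t=783, t=938] → after → no.
stage6 [t=276, t=520] → overlaps → no.
stage7 [t=211, t=553] → overlaps → no.
stage8 [t=492, t=683] → overlapped-by → no.
stage9 [t=717, t=784] → after → no.
Result: none.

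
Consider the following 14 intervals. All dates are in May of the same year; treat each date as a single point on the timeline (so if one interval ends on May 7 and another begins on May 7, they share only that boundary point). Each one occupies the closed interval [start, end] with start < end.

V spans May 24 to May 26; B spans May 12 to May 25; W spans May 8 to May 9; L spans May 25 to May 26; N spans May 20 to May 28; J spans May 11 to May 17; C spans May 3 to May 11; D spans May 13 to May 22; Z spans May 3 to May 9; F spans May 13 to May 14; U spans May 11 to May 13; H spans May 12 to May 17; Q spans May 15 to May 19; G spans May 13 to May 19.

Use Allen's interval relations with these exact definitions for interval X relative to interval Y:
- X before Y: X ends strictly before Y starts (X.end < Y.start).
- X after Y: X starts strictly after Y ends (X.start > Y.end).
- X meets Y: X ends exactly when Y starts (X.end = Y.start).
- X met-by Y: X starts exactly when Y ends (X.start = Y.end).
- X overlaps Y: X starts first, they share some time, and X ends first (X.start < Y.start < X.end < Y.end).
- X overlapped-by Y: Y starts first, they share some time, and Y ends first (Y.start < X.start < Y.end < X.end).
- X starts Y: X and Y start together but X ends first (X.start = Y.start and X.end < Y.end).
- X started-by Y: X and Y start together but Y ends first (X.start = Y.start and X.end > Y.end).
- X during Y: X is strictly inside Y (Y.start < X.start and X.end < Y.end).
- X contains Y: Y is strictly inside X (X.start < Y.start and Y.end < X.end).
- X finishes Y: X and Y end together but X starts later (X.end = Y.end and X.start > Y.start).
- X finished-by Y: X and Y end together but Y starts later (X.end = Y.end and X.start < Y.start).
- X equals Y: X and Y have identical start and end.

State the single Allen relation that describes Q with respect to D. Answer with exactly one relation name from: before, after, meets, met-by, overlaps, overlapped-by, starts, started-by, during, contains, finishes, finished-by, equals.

during

Q = [May 15, May 19]; D = [May 13, May 22].
Compare endpoints: Q.start > D.start, Q.start < D.end, Q.end > D.start, Q.end < D.end.
That pattern is 'during'.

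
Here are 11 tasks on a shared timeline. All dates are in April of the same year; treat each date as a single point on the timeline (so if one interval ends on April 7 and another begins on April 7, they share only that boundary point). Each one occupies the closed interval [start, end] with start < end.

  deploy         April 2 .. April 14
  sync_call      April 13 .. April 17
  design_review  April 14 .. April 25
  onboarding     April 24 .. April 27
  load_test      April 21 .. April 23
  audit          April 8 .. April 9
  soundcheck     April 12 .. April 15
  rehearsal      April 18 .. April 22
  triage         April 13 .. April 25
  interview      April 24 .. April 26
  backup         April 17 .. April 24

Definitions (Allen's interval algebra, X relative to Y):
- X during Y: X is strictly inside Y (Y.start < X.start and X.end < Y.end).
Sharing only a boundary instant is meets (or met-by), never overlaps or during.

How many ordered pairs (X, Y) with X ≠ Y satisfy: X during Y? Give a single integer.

9

Checking all 110 ordered pairs for relation 'during'; matching pairs in alphabetical order:
(audit, deploy): audit during deploy ✓
(backup, design_review): backup during design_review ✓
(backup, triage): backup during triage ✓
(load_test, backup): load_test during backup ✓
(load_test, design_review): load_test during design_review ✓
(load_test, triage): load_test during triage ✓
(rehearsal, backup): rehearsal during backup ✓
(rehearsal, design_review): rehearsal during design_review ✓
(rehearsal, triage): rehearsal during triage ✓
Count: 9.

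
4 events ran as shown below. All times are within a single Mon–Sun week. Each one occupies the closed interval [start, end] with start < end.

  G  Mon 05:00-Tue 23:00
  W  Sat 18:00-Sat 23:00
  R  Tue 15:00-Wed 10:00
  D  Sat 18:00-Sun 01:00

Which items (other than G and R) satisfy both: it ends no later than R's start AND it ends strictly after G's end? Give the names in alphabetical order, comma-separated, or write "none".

Conditions: its end is no later than R's start (X.end <= Tue 15:00) AND its end is strictly after G's end (X.end > Tue 23:00).
D: end Sun 01:00 <= Tue 15:00? ✗; end Sun 01:00 > Tue 23:00? ✓ → no.
W: end Sat 23:00 <= Tue 15:00? ✗; end Sat 23:00 > Tue 23:00? ✓ → no.
Result: none.

none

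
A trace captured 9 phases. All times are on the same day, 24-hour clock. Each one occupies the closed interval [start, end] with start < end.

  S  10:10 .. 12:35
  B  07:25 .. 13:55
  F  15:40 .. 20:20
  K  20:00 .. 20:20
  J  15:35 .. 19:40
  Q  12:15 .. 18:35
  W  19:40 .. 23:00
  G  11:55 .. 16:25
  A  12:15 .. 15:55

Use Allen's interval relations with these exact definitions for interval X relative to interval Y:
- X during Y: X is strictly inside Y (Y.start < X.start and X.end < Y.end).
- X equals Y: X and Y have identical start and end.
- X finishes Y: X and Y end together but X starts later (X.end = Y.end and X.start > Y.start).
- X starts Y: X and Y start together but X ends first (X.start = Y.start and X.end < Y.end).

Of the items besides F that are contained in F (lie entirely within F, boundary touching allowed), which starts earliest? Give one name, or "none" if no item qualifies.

K

Target F = [15:40, 20:20].
A [12:15, 15:55] → overlaps → excluded.
B [07:25, 13:55] → before → excluded.
G [11:55, 16:25] → overlaps → excluded.
J [15:35, 19:40] → overlaps → excluded.
K [20:00, 20:20] → finishes → candidate.
Q [12:15, 18:35] → overlaps → excluded.
S [10:10, 12:35] → before → excluded.
W [19:40, 23:00] → overlapped-by → excluded.
Among candidates, earliest start is 20:00 → K.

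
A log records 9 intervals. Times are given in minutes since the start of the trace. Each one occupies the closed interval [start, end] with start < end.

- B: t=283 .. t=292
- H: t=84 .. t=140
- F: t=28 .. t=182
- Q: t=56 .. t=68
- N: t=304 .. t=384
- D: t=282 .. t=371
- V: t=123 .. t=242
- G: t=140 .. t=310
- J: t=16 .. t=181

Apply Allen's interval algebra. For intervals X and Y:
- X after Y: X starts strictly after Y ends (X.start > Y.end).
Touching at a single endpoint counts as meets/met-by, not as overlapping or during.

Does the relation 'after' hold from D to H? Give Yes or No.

D = [t=282, t=371], H = [t=84, t=140].
Actual relation of D to H: after.
Asked whether 'after' holds → Yes.

Yes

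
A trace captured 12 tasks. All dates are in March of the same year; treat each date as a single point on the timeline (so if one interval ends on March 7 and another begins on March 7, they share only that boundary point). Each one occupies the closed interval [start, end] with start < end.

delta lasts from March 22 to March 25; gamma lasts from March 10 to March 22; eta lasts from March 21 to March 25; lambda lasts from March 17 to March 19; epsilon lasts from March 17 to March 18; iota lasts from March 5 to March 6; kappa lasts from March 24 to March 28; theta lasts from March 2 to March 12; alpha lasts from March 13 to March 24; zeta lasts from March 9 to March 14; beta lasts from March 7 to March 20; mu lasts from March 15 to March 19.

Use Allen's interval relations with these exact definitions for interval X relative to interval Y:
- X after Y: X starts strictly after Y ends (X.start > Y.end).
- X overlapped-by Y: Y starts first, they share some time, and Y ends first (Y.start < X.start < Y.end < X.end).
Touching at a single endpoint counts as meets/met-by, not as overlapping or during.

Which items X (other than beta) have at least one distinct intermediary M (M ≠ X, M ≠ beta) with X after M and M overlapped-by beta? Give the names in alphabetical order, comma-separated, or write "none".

kappa

Target beta = [March 7, March 20].
Intermediaries M with M overlapped-by beta: alpha, gamma.
Via alpha — items with X after alpha: none.
Via gamma — items with X after gamma: kappa.
Union: kappa.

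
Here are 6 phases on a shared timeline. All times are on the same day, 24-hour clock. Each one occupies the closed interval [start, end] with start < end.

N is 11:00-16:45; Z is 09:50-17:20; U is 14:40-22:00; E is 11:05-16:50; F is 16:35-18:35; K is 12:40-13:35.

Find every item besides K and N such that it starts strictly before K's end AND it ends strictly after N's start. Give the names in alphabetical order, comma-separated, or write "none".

E, Z

Conditions: its start is strictly before K's end (X.start < 13:35) AND its end is strictly after N's start (X.end > 11:00).
E: start 11:05 < 13:35? ✓; end 16:50 > 11:00? ✓ → yes.
F: start 16:35 < 13:35? ✗; end 18:35 > 11:00? ✓ → no.
U: start 14:40 < 13:35? ✗; end 22:00 > 11:00? ✓ → no.
Z: start 09:50 < 13:35? ✓; end 17:20 > 11:00? ✓ → yes.
Result: E, Z.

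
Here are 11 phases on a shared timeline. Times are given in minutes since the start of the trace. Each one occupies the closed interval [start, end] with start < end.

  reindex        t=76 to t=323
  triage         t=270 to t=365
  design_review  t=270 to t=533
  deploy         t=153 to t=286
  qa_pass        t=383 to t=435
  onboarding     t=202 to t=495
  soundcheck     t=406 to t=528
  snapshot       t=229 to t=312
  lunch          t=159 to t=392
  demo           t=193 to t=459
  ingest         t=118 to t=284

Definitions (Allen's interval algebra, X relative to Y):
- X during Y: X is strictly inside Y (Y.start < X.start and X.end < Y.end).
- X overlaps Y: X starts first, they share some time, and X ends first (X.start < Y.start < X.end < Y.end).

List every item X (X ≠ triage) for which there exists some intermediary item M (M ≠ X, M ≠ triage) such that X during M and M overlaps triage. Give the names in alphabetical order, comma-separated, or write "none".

deploy, ingest, snapshot

Target triage = [t=270, t=365].
Intermediaries M with M overlaps triage: deploy, ingest, reindex, snapshot.
Via deploy — items with X during deploy: none.
Via ingest — items with X during ingest: none.
Via reindex — items with X during reindex: deploy, ingest, snapshot.
Via snapshot — items with X during snapshot: none.
Union: deploy, ingest, snapshot.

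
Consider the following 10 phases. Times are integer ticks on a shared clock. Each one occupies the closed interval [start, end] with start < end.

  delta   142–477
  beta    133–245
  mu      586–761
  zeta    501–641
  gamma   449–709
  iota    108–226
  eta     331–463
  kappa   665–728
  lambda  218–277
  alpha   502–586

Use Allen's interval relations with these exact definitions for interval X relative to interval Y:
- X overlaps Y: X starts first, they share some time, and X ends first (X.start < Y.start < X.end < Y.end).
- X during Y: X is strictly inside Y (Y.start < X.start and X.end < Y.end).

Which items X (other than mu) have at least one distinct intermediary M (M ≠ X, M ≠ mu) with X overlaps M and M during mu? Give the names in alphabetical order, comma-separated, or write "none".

Target mu = [586, 761].
Intermediaries M with M during mu: kappa.
Via kappa — items with X overlaps kappa: gamma.
Union: gamma.

gamma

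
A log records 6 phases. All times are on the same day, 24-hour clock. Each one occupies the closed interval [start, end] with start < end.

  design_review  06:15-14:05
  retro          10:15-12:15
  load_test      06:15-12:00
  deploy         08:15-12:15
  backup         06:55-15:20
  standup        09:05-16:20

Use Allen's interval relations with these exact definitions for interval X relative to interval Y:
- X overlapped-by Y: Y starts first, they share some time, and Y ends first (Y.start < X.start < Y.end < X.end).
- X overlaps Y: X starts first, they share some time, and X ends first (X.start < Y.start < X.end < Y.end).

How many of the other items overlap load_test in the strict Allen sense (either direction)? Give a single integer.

Target load_test = [06:15, 12:00].
backup [06:55, 15:20] → overlapped-by → counts.
deploy [08:15, 12:15] → overlapped-by → counts.
design_review [06:15, 14:05] → started-by → no.
retro [10:15, 12:15] → overlapped-by → counts.
standup [09:05, 16:20] → overlapped-by → counts.
Total: 4.

4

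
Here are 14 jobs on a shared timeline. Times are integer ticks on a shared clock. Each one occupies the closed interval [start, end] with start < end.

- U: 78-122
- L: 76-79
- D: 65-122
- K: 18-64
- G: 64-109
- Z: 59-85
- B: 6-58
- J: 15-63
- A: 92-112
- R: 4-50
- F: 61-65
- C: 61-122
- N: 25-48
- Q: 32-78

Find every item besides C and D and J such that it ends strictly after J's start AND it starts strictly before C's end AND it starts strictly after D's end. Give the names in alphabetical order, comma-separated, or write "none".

Conditions: its end is strictly after J's start (X.end > 15) AND its start is strictly before C's end (X.start < 122) AND its start is strictly after D's end (X.start > 122).
A: end 112 > 15? ✓; start 92 < 122? ✓; start 92 > 122? ✗ → no.
B: end 58 > 15? ✓; start 6 < 122? ✓; start 6 > 122? ✗ → no.
F: end 65 > 15? ✓; start 61 < 122? ✓; start 61 > 122? ✗ → no.
G: end 109 > 15? ✓; start 64 < 122? ✓; start 64 > 122? ✗ → no.
K: end 64 > 15? ✓; start 18 < 122? ✓; start 18 > 122? ✗ → no.
L: end 79 > 15? ✓; start 76 < 122? ✓; start 76 > 122? ✗ → no.
N: end 48 > 15? ✓; start 25 < 122? ✓; start 25 > 122? ✗ → no.
Q: end 78 > 15? ✓; start 32 < 122? ✓; start 32 > 122? ✗ → no.
R: end 50 > 15? ✓; start 4 < 122? ✓; start 4 > 122? ✗ → no.
U: end 122 > 15? ✓; start 78 < 122? ✓; start 78 > 122? ✗ → no.
Z: end 85 > 15? ✓; start 59 < 122? ✓; start 59 > 122? ✗ → no.
Result: none.

none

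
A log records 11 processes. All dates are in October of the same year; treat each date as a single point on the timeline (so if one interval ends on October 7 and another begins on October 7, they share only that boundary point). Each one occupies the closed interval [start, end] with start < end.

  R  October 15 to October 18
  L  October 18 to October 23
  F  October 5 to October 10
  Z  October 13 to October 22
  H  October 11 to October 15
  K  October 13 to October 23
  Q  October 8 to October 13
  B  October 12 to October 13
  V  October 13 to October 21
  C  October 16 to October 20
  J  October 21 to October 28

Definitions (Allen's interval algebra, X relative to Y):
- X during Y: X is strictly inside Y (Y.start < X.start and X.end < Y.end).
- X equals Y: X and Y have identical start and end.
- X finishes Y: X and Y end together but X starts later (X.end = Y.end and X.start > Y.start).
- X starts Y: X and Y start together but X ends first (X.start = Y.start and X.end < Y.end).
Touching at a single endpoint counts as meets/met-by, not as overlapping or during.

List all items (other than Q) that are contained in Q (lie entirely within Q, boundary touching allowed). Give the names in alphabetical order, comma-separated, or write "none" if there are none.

Target Q = [October 8, October 13].
B [October 12, October 13] → finishes → yes.
C [October 16, October 20] → after → no.
F [October 5, October 10] → overlaps → no.
H [October 11, October 15] → overlapped-by → no.
J [October 21, October 28] → after → no.
K [October 13, October 23] → met-by → no.
L [October 18, October 23] → after → no.
R [October 15, October 18] → after → no.
V [October 13, October 21] → met-by → no.
Z [October 13, October 22] → met-by → no.
Result: B.

B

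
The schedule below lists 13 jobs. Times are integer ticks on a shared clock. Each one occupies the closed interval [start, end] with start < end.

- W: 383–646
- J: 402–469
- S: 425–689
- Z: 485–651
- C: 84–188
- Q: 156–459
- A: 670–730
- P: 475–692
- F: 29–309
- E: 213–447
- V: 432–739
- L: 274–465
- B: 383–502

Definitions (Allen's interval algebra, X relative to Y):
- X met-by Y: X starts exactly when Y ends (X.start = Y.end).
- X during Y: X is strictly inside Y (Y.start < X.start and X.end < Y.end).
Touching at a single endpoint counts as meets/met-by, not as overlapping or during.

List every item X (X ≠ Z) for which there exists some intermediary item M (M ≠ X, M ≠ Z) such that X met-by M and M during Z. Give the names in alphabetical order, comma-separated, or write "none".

none

Target Z = [485, 651].
Intermediaries M with M during Z: none.
Union: none.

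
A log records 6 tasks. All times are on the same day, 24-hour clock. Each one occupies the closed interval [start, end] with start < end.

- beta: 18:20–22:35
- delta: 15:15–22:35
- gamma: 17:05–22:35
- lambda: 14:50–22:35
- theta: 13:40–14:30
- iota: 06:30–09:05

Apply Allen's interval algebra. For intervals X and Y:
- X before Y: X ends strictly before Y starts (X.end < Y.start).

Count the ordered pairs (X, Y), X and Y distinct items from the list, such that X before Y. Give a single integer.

Checking all 30 ordered pairs for relation 'before'; matching pairs in alphabetical order:
(iota, beta): iota before beta ✓
(iota, delta): iota before delta ✓
(iota, gamma): iota before gamma ✓
(iota, lambda): iota before lambda ✓
(iota, theta): iota before theta ✓
(theta, beta): theta before beta ✓
(theta, delta): theta before delta ✓
(theta, gamma): theta before gamma ✓
(theta, lambda): theta before lambda ✓
Count: 9.

9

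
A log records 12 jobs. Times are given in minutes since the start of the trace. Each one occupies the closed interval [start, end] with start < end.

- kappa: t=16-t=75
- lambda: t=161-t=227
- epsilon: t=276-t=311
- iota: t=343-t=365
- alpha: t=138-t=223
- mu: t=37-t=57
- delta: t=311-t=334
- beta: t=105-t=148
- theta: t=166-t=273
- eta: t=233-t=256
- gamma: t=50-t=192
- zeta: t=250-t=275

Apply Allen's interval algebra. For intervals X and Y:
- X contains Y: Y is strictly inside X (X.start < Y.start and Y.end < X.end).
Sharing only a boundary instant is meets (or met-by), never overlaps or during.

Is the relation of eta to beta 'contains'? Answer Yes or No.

eta = [t=233, t=256], beta = [t=105, t=148].
Actual relation of eta to beta: after.
Asked whether 'contains' holds → No.

No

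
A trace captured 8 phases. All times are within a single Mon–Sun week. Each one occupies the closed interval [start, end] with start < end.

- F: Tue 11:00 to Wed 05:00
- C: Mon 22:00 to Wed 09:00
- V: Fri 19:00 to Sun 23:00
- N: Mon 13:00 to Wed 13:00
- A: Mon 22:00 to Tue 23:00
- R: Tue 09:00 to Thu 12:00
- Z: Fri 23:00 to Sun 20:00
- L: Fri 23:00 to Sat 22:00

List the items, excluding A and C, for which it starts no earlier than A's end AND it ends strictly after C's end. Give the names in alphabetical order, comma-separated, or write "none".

Conditions: its start is no earlier than A's end (X.start >= Tue 23:00) AND its end is strictly after C's end (X.end > Wed 09:00).
F: start Tue 11:00 >= Tue 23:00? ✗; end Wed 05:00 > Wed 09:00? ✗ → no.
L: start Fri 23:00 >= Tue 23:00? ✓; end Sat 22:00 > Wed 09:00? ✓ → yes.
N: start Mon 13:00 >= Tue 23:00? ✗; end Wed 13:00 > Wed 09:00? ✓ → no.
R: start Tue 09:00 >= Tue 23:00? ✗; end Thu 12:00 > Wed 09:00? ✓ → no.
V: start Fri 19:00 >= Tue 23:00? ✓; end Sun 23:00 > Wed 09:00? ✓ → yes.
Z: start Fri 23:00 >= Tue 23:00? ✓; end Sun 20:00 > Wed 09:00? ✓ → yes.
Result: L, V, Z.

L, V, Z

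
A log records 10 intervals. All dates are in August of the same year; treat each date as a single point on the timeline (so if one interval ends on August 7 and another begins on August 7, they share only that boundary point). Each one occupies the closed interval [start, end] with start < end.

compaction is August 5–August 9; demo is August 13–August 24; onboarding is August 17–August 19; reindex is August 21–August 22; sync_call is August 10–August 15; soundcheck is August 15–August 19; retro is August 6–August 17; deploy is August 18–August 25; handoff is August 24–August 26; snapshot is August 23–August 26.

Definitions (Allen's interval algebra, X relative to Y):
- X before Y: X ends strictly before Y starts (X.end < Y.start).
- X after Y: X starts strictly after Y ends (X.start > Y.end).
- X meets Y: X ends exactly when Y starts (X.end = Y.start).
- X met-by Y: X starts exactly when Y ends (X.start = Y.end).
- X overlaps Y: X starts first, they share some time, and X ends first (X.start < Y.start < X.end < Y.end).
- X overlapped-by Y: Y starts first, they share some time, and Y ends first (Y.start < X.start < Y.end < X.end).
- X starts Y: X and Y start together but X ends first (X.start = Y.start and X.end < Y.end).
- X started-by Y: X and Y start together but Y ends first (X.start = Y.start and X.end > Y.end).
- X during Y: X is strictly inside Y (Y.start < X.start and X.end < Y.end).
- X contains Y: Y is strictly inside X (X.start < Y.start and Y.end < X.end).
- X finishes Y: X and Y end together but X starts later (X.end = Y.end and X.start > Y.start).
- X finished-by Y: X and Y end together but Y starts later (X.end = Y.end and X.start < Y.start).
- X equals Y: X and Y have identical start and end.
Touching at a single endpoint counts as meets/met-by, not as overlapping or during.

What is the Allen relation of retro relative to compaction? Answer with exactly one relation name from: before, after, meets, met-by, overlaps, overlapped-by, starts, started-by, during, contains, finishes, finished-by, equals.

retro = [August 6, August 17]; compaction = [August 5, August 9].
Compare endpoints: retro.start > compaction.start, retro.start < compaction.end, retro.end > compaction.start, retro.end > compaction.end.
That pattern is 'overlapped-by'.

overlapped-by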